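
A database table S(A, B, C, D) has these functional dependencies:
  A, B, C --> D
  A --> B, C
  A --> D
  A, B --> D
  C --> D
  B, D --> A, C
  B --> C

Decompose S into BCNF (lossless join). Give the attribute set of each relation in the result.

Candidate keys of the original relation: {A}, {B}.
Within {A, B, C, D}: {C}⁺ ∩ {A, B, C, D} = {C, D}, not the whole set, so C --> D violates BCNF; decompose into {C, D} and {A, B, C}.
{C, D} is in BCNF.
{A, B, C} is in BCNF.

{A, B, C}; {C, D}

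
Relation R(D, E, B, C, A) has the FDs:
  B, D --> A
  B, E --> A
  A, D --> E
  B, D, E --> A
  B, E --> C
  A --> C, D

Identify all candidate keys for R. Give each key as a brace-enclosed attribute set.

{A, B}, {B, D}, {B, E}

No FD produces {B}, so it must be in every candidate key.
{A, B}⁺ = {A, B, C, D, E}, which is every attribute, so {A, B} is a candidate key.
{B, D}⁺ = {A, B, C, D, E}, which is every attribute, so {B, D} is a candidate key.
{B, E}⁺ = {A, B, C, D, E}, which is every attribute, so {B, E} is a candidate key.
Any other superkey properly contains one of these, so there are no further candidate keys.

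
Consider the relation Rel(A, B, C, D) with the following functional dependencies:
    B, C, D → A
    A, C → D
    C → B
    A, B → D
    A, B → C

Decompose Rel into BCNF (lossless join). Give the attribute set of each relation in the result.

Candidate keys of the original relation: {A, B}, {A, C}, {C, D}.
{A, B, C, D}: {C} determines {B, C} here but is not a superkey — split on C → B, giving {B, C} and {A, C, D}.
{B, C} has no BCNF violation.
{A, C, D} has no BCNF violation.

{A, C, D}; {B, C}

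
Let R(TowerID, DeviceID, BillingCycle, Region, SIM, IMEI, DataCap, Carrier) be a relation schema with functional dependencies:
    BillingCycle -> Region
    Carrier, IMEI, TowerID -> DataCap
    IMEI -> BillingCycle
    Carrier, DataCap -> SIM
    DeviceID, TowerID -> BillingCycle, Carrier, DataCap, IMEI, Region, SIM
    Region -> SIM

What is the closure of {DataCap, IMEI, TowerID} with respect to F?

Start with {DataCap, IMEI, TowerID}.
IMEI -> BillingCycle applies; add {BillingCycle} → now {BillingCycle, DataCap, IMEI, TowerID}.
BillingCycle -> Region applies; add {Region} → now {BillingCycle, DataCap, IMEI, Region, TowerID}.
Region -> SIM applies; add {SIM} → now {BillingCycle, DataCap, IMEI, Region, SIM, TowerID}.
No further FD applies.

{BillingCycle, DataCap, IMEI, Region, SIM, TowerID}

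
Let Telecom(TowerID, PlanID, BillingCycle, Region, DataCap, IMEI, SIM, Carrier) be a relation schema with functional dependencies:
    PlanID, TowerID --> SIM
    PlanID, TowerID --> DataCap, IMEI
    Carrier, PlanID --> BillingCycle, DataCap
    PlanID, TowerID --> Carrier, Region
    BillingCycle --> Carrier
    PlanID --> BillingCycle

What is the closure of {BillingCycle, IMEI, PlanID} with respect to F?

Start with {BillingCycle, IMEI, PlanID}.
BillingCycle --> Carrier applies; add {Carrier} → now {BillingCycle, Carrier, IMEI, PlanID}.
Carrier, PlanID --> BillingCycle, DataCap applies; add {DataCap} → now {BillingCycle, Carrier, DataCap, IMEI, PlanID}.
No further FD applies.

{BillingCycle, Carrier, DataCap, IMEI, PlanID}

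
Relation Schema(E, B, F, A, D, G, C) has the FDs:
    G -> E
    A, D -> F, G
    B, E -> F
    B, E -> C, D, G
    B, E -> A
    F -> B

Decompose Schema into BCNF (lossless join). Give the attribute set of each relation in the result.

{A, C, D, F, G}; {B, F}; {E, G}

Candidate keys of the original relation: {A, D}, {B, E}, {B, G}, {E, F}, {F, G}.
In {A, B, C, D, E, F, G}, {G} is not a superkey ({G}⁺ restricted to this set is {E, G}), so split on G -> E into {E, G} and {A, B, C, D, F, G}.
{E, G} has no BCNF violation.
In {A, B, C, D, F, G}, {F} is not a superkey ({F}⁺ restricted to this set is {B, F}), so split on F -> B into {B, F} and {A, C, D, F, G}.
{B, F} has no BCNF violation.
{A, C, D, F, G} has no BCNF violation.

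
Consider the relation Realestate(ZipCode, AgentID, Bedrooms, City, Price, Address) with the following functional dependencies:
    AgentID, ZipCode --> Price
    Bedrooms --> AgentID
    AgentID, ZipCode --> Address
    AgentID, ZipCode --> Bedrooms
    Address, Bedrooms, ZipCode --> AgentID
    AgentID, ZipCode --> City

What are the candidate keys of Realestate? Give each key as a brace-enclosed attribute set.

Attributes never on any right-hand side: {ZipCode} — every candidate key must contain it.
{AgentID, ZipCode}⁺ = {Address, AgentID, Bedrooms, City, Price, ZipCode}, which is every attribute, so {AgentID, ZipCode} is a candidate key.
{Bedrooms, ZipCode}⁺ = {Address, AgentID, Bedrooms, City, Price, ZipCode}, which is every attribute, so {Bedrooms, ZipCode} is a candidate key.
These are minimal and exhaustive — every other superkey contains one of them.

{AgentID, ZipCode}, {Bedrooms, ZipCode}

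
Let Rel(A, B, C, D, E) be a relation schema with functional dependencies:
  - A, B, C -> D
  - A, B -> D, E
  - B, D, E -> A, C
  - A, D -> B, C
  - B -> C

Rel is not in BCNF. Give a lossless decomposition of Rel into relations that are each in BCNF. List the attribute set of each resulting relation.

{A, B, D, E}; {B, C}

Candidate keys of the original relation: {A, B}, {A, D}, {B, D, E}.
In {A, B, C, D, E}, {B} is not a superkey ({B}⁺ restricted to this set is {B, C}), so split on B -> C into {B, C} and {A, B, D, E}.
{B, C} has no BCNF violation.
{A, B, D, E} has no BCNF violation.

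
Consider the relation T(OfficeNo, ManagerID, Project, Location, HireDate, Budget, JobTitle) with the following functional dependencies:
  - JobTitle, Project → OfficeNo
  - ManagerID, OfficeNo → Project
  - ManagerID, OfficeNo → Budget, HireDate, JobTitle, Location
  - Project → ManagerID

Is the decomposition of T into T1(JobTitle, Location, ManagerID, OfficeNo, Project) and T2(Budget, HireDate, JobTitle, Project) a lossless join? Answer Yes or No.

Common attributes: {JobTitle, Project}; their closure is {Budget, HireDate, JobTitle, Location, ManagerID, OfficeNo, Project}.
This includes all of T1, so the common attributes are a superkey of T1 — the join is lossless.

Yes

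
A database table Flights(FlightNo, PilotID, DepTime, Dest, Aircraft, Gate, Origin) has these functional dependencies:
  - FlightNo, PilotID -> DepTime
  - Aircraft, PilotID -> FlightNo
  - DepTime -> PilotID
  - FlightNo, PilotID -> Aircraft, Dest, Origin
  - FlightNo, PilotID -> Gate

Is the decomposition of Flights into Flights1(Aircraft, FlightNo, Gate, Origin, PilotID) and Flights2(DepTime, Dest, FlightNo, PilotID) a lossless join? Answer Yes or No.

Yes

Common attributes: {FlightNo, PilotID}; their closure is {Aircraft, DepTime, Dest, FlightNo, Gate, Origin, PilotID}.
Flights1 is contained in that closure, so Flights1 ∩ Flights2 -> Flights1 holds and the join is lossless.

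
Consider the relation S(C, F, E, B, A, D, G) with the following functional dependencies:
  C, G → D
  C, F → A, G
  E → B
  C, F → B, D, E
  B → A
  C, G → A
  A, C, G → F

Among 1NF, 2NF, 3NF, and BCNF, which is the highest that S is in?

2NF

Candidate keys: {C, F}, {C, G}. Prime attributes: {C, F, G}.
E → B: {E}⁺ = {A, B, E}, which is not all of the attributes, so the left side is not a superkey — BCNF is violated.
E → B determines the non-prime attribute {B} from a non-superkey — 3NF is violated.
No non-prime attribute depends on a proper subset of any candidate key, so 2NF holds.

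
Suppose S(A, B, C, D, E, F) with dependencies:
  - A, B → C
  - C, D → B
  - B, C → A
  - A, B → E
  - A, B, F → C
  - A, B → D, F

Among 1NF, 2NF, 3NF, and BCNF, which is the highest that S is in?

Candidate keys: {A, B}, {B, C}, {C, D}. Prime attributes: {A, B, C, D}.
Each dependency's left side is a superkey — BCNF holds.

BCNF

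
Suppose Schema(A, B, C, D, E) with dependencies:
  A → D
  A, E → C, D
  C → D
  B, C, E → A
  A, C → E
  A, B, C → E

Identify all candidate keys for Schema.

{A, B, C}, {A, B, E}, {B, C, E}

{B} never appears on the right of any FD, so every key must include it.
Closure of {A, B, C} is {A, B, C, D, E}, the whole schema; {A, B, C} is a candidate key.
Closure of {A, B, E} is {A, B, C, D, E}, the whole schema; {A, B, E} is a candidate key.
Closure of {B, C, E} is {A, B, C, D, E}, the whole schema; {B, C, E} is a candidate key.
These are minimal and exhaustive — every other superkey contains one of them.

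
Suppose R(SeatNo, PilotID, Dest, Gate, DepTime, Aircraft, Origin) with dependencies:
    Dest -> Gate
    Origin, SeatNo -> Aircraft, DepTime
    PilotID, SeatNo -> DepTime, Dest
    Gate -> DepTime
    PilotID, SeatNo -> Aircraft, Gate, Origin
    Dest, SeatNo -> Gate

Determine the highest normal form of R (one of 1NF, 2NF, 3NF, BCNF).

2NF

Candidate key: {PilotID, SeatNo}. Prime attributes: {PilotID, SeatNo}.
Dest -> Gate: {Dest}⁺ = {DepTime, Dest, Gate}, which is not all of the attributes, so the left side is not a superkey — BCNF is violated.
Dest -> Gate has non-prime {Gate} on the right and a non-superkey on the left, so 3NF fails.
No proper subset of a key has a non-prime attribute in its closure, so there is no partial dependency; 2NF holds.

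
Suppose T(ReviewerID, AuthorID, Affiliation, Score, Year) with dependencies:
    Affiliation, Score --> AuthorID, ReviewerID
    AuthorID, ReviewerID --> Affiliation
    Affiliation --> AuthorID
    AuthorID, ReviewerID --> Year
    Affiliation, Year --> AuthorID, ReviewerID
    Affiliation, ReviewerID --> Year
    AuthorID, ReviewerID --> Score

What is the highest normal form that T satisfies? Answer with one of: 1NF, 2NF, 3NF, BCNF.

3NF

Candidate keys: {Affiliation, ReviewerID}, {Affiliation, Score}, {Affiliation, Year}, {AuthorID, ReviewerID}. Prime attributes: {Affiliation, AuthorID, ReviewerID, Score, Year}.
Affiliation --> AuthorID: {Affiliation}⁺ = {Affiliation, AuthorID}, which is not all of the attributes, so the left side is not a superkey — BCNF is violated.
Its right-hand attributes {AuthorID} are all prime, as are those of every other non-superkey FD — the relation is in 3NF.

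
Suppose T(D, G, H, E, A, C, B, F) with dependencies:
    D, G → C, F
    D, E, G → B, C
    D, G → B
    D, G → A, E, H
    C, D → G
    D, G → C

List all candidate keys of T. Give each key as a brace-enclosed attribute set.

{D} never appears on the right of any FD, so every key must include it.
Closure of {C, D} is {A, B, C, D, E, F, G, H}, the whole schema; {C, D} is a candidate key.
Closure of {D, G} is {A, B, C, D, E, F, G, H}, the whole schema; {D, G} is a candidate key.
These are minimal and exhaustive — every other superkey contains one of them.

{C, D}, {D, G}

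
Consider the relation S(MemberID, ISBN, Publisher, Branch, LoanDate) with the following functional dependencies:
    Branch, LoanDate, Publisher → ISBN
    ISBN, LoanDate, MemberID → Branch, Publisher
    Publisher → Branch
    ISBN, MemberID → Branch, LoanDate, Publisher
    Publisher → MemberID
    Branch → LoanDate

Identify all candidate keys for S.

{Publisher} is a candidate key since {Publisher}⁺ = {Branch, ISBN, LoanDate, MemberID, Publisher} covers every attribute.
{ISBN, MemberID} is a candidate key since {ISBN, MemberID}⁺ = {Branch, ISBN, LoanDate, MemberID, Publisher} covers every attribute.
Any other superkey properly contains one of these, so there are no further candidate keys.

{ISBN, MemberID}, {Publisher}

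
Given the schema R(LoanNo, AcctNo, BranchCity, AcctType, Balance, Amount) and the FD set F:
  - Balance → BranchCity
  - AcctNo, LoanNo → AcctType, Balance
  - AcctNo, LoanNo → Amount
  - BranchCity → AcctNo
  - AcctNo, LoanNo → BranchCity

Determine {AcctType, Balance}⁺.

Start with {AcctType, Balance}.
Balance → BranchCity applies; add {BranchCity} → now {AcctType, Balance, BranchCity}.
BranchCity → AcctNo applies; add {AcctNo} → now {AcctNo, AcctType, Balance, BranchCity}.
No further FD applies.

{AcctNo, AcctType, Balance, BranchCity}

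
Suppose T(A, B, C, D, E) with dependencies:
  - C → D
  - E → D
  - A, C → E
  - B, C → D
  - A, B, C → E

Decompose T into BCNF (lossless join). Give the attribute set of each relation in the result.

{A, B, C}; {A, C, E}; {C, D}

Candidate key of the original relation: {A, B, C}.
Within {A, B, C, D, E}: {C}⁺ ∩ {A, B, C, D, E} = {C, D}, not the whole set, so C → D violates BCNF; decompose into {C, D} and {A, B, C, E}.
{C, D} is in BCNF.
Within {A, B, C, E}: {A, C}⁺ ∩ {A, B, C, E} = {A, C, E}, not the whole set, so A, C → E violates BCNF; decompose into {A, C, E} and {A, B, C}.
{A, C, E} is in BCNF.
{A, B, C} is in BCNF.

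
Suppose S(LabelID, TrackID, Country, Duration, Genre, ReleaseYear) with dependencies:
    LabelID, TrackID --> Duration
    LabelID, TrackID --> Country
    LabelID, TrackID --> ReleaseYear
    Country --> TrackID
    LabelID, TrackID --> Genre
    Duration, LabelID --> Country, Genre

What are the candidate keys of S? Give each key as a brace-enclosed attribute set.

No FD produces {LabelID}, so it must be in every candidate key.
Closure of {Country, LabelID} is {Country, Duration, Genre, LabelID, ReleaseYear, TrackID}, the whole schema; {Country, LabelID} is a candidate key.
Closure of {Duration, LabelID} is {Country, Duration, Genre, LabelID, ReleaseYear, TrackID}, the whole schema; {Duration, LabelID} is a candidate key.
Closure of {LabelID, TrackID} is {Country, Duration, Genre, LabelID, ReleaseYear, TrackID}, the whole schema; {LabelID, TrackID} is a candidate key.
These are minimal and exhaustive — every other superkey contains one of them.

{Country, LabelID}, {Duration, LabelID}, {LabelID, TrackID}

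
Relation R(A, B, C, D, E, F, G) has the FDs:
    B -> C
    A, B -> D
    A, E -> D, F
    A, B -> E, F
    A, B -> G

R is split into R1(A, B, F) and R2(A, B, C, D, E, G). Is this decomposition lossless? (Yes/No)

Yes

The shared attributes are {A, B} and {A, B}⁺ = {A, B, C, D, E, F, G}.
Since R1 ⊆ {A, B, C, D, E, F, G}, the intersection is a superkey of R1; the decomposition is lossless.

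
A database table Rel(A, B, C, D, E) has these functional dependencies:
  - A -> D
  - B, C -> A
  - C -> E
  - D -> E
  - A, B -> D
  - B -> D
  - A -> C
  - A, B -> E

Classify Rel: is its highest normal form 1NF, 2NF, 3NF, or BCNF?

Candidate keys: {A, B}, {B, C}. Prime attributes: {A, B, C}.
A -> D breaks BCNF: {A}⁺ = {A, C, D, E}, so {A} is not a superkey.
A -> D has non-prime {D} on the right and a non-superkey on the left, so 3NF fails.
Since {A} ⊂ {A, B} and {A}⁺ ⊇ {D, E} with {D, E} non-prime, there is a partial dependency; 2NF fails.

1NF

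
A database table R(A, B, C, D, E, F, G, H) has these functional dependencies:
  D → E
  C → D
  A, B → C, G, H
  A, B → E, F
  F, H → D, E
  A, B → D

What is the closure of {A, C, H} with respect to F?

Start with {A, C, H}.
C → D applies; add {D} → now {A, C, D, H}.
D → E applies; add {E} → now {A, C, D, E, H}.
No further FD applies.

{A, C, D, E, H}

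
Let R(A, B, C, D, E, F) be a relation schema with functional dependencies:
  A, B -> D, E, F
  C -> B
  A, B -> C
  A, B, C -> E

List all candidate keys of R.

{A, B}, {A, C}

Attributes never on any right-hand side: {A} — every candidate key must contain it.
{A, B}⁺ = {A, B, C, D, E, F} — all of the relation — so {A, B} is a candidate key.
{A, C}⁺ = {A, B, C, D, E, F} — all of the relation — so {A, C} is a candidate key.
These are minimal and exhaustive — every other superkey contains one of them.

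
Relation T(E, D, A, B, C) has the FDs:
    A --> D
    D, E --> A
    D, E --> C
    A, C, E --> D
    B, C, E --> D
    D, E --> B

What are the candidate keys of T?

{A, E}, {B, C, E}, {D, E}

Attributes never on any right-hand side: {E} — every candidate key must contain it.
{A, E} is a candidate key since {A, E}⁺ = {A, B, C, D, E} covers every attribute.
{D, E} is a candidate key since {D, E}⁺ = {A, B, C, D, E} covers every attribute.
{B, C, E} is a candidate key since {B, C, E}⁺ = {A, B, C, D, E} covers every attribute.
No proper subset of any of these is a key, and no other minimal superkey exists.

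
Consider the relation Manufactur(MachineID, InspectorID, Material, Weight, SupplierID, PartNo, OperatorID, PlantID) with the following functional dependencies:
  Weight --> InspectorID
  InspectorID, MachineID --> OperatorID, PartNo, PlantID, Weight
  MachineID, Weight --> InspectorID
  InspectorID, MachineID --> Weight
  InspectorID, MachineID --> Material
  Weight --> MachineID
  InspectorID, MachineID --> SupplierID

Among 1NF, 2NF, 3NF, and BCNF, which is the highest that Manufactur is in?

Candidate keys: {InspectorID, MachineID}, {Weight}. Prime attributes: {InspectorID, MachineID, Weight}.
Every FD has a superkey on the left, so the relation is in BCNF.

BCNF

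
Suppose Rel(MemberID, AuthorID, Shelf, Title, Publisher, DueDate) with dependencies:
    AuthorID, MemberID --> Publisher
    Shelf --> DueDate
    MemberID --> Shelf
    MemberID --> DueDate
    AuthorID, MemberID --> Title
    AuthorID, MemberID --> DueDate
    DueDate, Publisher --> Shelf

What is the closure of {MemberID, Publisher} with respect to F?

Start with {MemberID, Publisher}.
MemberID --> Shelf applies; add {Shelf} → now {MemberID, Publisher, Shelf}.
MemberID --> DueDate applies; add {DueDate} → now {DueDate, MemberID, Publisher, Shelf}.
No further FD applies.

{DueDate, MemberID, Publisher, Shelf}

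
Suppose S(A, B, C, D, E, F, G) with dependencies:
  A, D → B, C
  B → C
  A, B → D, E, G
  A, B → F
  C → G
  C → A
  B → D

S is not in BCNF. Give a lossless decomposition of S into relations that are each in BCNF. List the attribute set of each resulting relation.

{A, C, G}; {B, C, D, E, F}

Candidate keys of the original relation: {A, D}, {B}, {C, D}.
Within {A, B, C, D, E, F, G}: {C}⁺ ∩ {A, B, C, D, E, F, G} = {A, C, G}, not the whole set, so C → A, G violates BCNF; decompose into {A, C, G} and {B, C, D, E, F}.
{A, C, G}: every determinant is a superkey — BCNF.
{B, C, D, E, F}: every determinant is a superkey — BCNF.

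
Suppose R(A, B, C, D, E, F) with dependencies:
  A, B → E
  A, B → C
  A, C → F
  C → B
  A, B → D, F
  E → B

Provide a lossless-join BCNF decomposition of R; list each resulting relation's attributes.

{A, C, D, E, F}; {B, C}

Candidate keys of the original relation: {A, B}, {A, C}, {A, E}.
Within {A, B, C, D, E, F}: {C}⁺ ∩ {A, B, C, D, E, F} = {B, C}, not the whole set, so C → B violates BCNF; decompose into {B, C} and {A, C, D, E, F}.
{B, C}: every determinant is a superkey — BCNF.
{A, C, D, E, F}: every determinant is a superkey — BCNF.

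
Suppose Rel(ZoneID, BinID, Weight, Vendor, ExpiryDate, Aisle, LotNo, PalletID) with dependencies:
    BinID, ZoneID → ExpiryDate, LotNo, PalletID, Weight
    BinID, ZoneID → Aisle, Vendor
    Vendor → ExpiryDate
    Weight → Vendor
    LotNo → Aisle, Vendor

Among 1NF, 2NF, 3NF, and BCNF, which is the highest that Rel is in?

2NF

Candidate key: {BinID, ZoneID}. Prime attributes: {BinID, ZoneID}.
Vendor → ExpiryDate: {Vendor}⁺ = {ExpiryDate, Vendor}, which is not all of the attributes, so the left side is not a superkey — BCNF is violated.
Vendor → ExpiryDate has non-prime {ExpiryDate} on the right and a non-superkey on the left, so 3NF fails.
No proper subset of a key has a non-prime attribute in its closure, so there is no partial dependency; 2NF holds.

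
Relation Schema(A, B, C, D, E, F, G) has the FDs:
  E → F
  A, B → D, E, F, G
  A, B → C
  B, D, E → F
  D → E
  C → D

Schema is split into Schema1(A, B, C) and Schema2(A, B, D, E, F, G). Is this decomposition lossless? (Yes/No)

Common attributes: {A, B}; their closure is {A, B, C, D, E, F, G}.
Schema1 is contained in that closure, so Schema1 ∩ Schema2 → Schema1 holds and the join is lossless.

Yes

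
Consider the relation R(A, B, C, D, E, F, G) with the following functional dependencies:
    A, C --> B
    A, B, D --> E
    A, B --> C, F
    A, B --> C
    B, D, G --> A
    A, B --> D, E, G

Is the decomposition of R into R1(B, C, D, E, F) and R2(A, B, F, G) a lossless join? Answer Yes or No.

No

The shared attributes are {B, F} and {B, F}⁺ = {B, F}.
R1 ⊄ {B, F} and R2 ⊄ {B, F}, so the split is lossy.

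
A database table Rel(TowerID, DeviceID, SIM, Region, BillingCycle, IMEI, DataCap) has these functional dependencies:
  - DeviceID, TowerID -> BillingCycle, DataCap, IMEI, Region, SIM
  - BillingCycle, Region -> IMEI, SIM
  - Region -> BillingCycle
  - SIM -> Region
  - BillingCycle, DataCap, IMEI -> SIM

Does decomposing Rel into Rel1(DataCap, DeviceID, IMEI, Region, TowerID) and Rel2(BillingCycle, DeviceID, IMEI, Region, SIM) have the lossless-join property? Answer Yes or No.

Yes

Common attributes: {DeviceID, IMEI, Region}; their closure is {BillingCycle, DeviceID, IMEI, Region, SIM}.
Rel2 is contained in that closure, so Rel1 ∩ Rel2 -> Rel2 holds and the join is lossless.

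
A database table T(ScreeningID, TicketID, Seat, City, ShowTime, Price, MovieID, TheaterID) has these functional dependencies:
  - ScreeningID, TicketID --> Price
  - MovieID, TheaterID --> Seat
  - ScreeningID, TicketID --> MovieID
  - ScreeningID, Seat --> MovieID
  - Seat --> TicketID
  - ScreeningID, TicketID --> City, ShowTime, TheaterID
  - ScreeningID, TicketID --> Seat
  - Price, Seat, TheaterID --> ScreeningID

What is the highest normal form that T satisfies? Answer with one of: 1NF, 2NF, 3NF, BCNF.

3NF

Candidate keys: {MovieID, Price, TheaterID}, {MovieID, ScreeningID, TheaterID}, {Price, Seat, TheaterID}, {ScreeningID, Seat}, {ScreeningID, TicketID}. Prime attributes: {MovieID, Price, ScreeningID, Seat, TheaterID, TicketID}.
MovieID, TheaterID --> Seat: {MovieID, TheaterID}⁺ = {MovieID, Seat, TheaterID, TicketID}, which is not all of the attributes, so the left side is not a superkey — BCNF is violated.
Since {Seat} ⊆ prime attributes and every other non-superkey FD also has a prime right side, the schema is in 3NF.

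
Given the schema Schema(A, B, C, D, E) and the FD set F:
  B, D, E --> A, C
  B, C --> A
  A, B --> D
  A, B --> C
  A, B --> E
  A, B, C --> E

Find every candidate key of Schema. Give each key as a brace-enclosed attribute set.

{A, B}, {B, C}, {B, D, E}

No FD produces {B}, so it must be in every candidate key.
{A, B} is a candidate key since {A, B}⁺ = {A, B, C, D, E} covers every attribute.
{B, C} is a candidate key since {B, C}⁺ = {A, B, C, D, E} covers every attribute.
{B, D, E} is a candidate key since {B, D, E}⁺ = {A, B, C, D, E} covers every attribute.
Any other superkey properly contains one of these, so there are no further candidate keys.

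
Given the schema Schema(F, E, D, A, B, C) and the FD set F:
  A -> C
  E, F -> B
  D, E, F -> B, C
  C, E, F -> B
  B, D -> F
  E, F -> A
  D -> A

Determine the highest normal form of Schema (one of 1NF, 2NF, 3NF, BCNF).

1NF

Candidate keys: {B, D, E}, {D, E, F}. Prime attributes: {B, D, E, F}.
For A -> C we have {A}⁺ = {A, C}; {A} is not a superkey, so BCNF fails.
A -> C has non-prime {C} on the right and a non-superkey on the left, so 3NF fails.
The proper key subset {D} of {B, D, E} determines non-prime {A, C}, so the relation is not even in 2NF.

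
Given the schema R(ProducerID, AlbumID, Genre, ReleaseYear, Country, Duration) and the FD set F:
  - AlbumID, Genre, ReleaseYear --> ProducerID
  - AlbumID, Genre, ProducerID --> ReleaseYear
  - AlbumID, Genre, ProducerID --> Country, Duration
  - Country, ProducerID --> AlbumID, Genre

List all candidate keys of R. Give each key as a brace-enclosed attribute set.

{AlbumID, Genre, ProducerID}, {AlbumID, Genre, ReleaseYear}, {Country, ProducerID}

{Country, ProducerID}⁺ = {AlbumID, Country, Duration, Genre, ProducerID, ReleaseYear}, which is every attribute, so {Country, ProducerID} is a candidate key.
{AlbumID, Genre, ProducerID}⁺ = {AlbumID, Country, Duration, Genre, ProducerID, ReleaseYear}, which is every attribute, so {AlbumID, Genre, ProducerID} is a candidate key.
{AlbumID, Genre, ReleaseYear}⁺ = {AlbumID, Country, Duration, Genre, ProducerID, ReleaseYear}, which is every attribute, so {AlbumID, Genre, ReleaseYear} is a candidate key.
Any other superkey properly contains one of these, so there are no further candidate keys.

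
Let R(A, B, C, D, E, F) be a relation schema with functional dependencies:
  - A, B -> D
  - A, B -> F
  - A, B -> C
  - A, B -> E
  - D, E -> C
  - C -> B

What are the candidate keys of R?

{A} never appears on the right of any FD, so every key must include it.
{A, B} is a candidate key since {A, B}⁺ = {A, B, C, D, E, F} covers every attribute.
{A, C} is a candidate key since {A, C}⁺ = {A, B, C, D, E, F} covers every attribute.
{A, D, E} is a candidate key since {A, D, E}⁺ = {A, B, C, D, E, F} covers every attribute.
No proper subset of any of these is a key, and no other minimal superkey exists.

{A, B}, {A, C}, {A, D, E}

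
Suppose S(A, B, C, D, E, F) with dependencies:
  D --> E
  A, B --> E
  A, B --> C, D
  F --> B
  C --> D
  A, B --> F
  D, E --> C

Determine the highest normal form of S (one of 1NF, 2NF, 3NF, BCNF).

2NF

Candidate keys: {A, B}, {A, F}. Prime attributes: {A, B, F}.
For D --> E we have {D}⁺ = {C, D, E}; {D} is not a superkey, so BCNF fails.
D --> E determines the non-prime attribute {E} from a non-superkey — 3NF is violated.
Checking every proper subset of each key, none determines a non-prime attribute — 2NF is satisfied.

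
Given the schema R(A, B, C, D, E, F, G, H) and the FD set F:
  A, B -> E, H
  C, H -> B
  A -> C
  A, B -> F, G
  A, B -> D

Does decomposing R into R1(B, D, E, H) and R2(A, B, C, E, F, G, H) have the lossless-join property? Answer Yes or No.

R1 ∩ R2 = {B, E, H}; its closure under F is {B, E, H}.
R1 ⊄ {B, E, H} and R2 ⊄ {B, E, H}, so the split is lossy.

No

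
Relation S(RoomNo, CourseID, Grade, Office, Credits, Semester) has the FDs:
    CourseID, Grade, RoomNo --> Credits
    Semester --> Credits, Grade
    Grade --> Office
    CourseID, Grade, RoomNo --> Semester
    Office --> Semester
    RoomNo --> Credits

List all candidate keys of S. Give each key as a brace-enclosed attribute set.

No FD produces {CourseID, RoomNo}, so they must be in every candidate key.
{CourseID, Grade, RoomNo}⁺ = {CourseID, Credits, Grade, Office, RoomNo, Semester}, which is every attribute, so {CourseID, Grade, RoomNo} is a candidate key.
{CourseID, Office, RoomNo}⁺ = {CourseID, Credits, Grade, Office, RoomNo, Semester}, which is every attribute, so {CourseID, Office, RoomNo} is a candidate key.
{CourseID, RoomNo, Semester}⁺ = {CourseID, Credits, Grade, Office, RoomNo, Semester}, which is every attribute, so {CourseID, RoomNo, Semester} is a candidate key.
These are minimal and exhaustive — every other superkey contains one of them.

{CourseID, Grade, RoomNo}, {CourseID, Office, RoomNo}, {CourseID, RoomNo, Semester}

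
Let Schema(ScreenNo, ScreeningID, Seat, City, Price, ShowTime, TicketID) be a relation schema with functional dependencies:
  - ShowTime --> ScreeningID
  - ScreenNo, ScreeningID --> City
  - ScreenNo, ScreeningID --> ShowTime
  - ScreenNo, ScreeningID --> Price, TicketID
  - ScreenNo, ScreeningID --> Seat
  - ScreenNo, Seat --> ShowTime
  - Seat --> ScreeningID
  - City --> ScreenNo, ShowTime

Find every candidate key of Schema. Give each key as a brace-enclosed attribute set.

Closure of {City} is {City, Price, ScreenNo, ScreeningID, Seat, ShowTime, TicketID}, the whole schema; {City} is a candidate key.
Closure of {ScreenNo, ScreeningID} is {City, Price, ScreenNo, ScreeningID, Seat, ShowTime, TicketID}, the whole schema; {ScreenNo, ScreeningID} is a candidate key.
Closure of {ScreenNo, Seat} is {City, Price, ScreenNo, ScreeningID, Seat, ShowTime, TicketID}, the whole schema; {ScreenNo, Seat} is a candidate key.
Closure of {ScreenNo, ShowTime} is {City, Price, ScreenNo, ScreeningID, Seat, ShowTime, TicketID}, the whole schema; {ScreenNo, ShowTime} is a candidate key.
Any other superkey properly contains one of these, so there are no further candidate keys.

{City}, {ScreenNo, ScreeningID}, {ScreenNo, Seat}, {ScreenNo, ShowTime}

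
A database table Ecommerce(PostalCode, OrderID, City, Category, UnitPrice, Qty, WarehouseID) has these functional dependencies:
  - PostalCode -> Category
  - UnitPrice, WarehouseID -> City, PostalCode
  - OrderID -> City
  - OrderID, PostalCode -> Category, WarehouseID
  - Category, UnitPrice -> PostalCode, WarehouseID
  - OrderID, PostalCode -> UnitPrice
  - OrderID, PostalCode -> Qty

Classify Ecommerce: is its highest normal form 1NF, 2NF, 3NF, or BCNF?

Candidate keys: {Category, OrderID, UnitPrice}, {OrderID, PostalCode}, {OrderID, UnitPrice, WarehouseID}. Prime attributes: {Category, OrderID, PostalCode, UnitPrice, WarehouseID}.
PostalCode -> Category: {PostalCode}⁺ = {Category, PostalCode}, which is not all of the attributes, so the left side is not a superkey — BCNF is violated.
UnitPrice, WarehouseID -> City, PostalCode determines the non-prime attribute {City} from a non-superkey — 3NF is violated.
The proper key subset {OrderID} of {OrderID, PostalCode} determines non-prime {City}, so the relation is not even in 2NF.

1NF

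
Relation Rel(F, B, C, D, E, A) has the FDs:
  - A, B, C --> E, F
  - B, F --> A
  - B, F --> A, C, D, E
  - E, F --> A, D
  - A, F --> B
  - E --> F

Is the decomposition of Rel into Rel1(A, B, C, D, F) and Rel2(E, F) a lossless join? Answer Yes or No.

No

Rel1 ∩ Rel2 = {F}; its closure under F is {F}.
Rel1 ⊄ {F} and Rel2 ⊄ {F}, so the split is lossy.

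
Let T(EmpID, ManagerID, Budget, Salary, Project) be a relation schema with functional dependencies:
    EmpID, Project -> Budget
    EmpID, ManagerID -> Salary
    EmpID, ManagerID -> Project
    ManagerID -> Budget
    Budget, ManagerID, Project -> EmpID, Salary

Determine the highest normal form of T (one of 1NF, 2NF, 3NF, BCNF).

Candidate keys: {EmpID, ManagerID}, {ManagerID, Project}. Prime attributes: {EmpID, ManagerID, Project}.
For EmpID, Project -> Budget we have {EmpID, Project}⁺ = {Budget, EmpID, Project}; {EmpID, Project} is not a superkey, so BCNF fails.
EmpID, Project -> Budget has non-prime {Budget} on the right and a non-superkey on the left, so 3NF fails.
{ManagerID} is a proper subset of the key {EmpID, ManagerID}, and {ManagerID}⁺ contains the non-prime attribute {Budget} — a partial dependency, so 2NF is violated.

1NF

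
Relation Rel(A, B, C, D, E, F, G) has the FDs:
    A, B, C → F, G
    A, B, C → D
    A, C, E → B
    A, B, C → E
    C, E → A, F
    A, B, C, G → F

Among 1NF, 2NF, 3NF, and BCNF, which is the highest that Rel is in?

Candidate keys: {A, B, C}, {C, E}. Prime attributes: {A, B, C, E}.
Every FD has a superkey on the left, so the relation is in BCNF.

BCNF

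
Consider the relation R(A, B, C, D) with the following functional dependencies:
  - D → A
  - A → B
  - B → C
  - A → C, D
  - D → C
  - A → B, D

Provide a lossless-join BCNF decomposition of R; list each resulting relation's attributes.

Candidate keys of the original relation: {A}, {D}.
In {A, B, C, D}, {B} is not a superkey ({B}⁺ restricted to this set is {B, C}), so split on B → C into {B, C} and {A, B, D}.
{B, C} is in BCNF.
{A, B, D} is in BCNF.

{A, B, D}; {B, C}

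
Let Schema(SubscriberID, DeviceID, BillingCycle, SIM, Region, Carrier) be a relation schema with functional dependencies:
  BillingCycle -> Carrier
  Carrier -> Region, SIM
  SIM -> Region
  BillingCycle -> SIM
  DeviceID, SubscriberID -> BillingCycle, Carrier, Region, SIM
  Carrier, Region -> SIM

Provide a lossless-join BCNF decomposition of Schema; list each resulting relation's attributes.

{BillingCycle, Carrier}; {BillingCycle, DeviceID, SubscriberID}; {Carrier, SIM}; {Region, SIM}

Candidate key of the original relation: {DeviceID, SubscriberID}.
Within {BillingCycle, Carrier, DeviceID, Region, SIM, SubscriberID}: {BillingCycle}⁺ ∩ {BillingCycle, Carrier, DeviceID, Region, SIM, SubscriberID} = {BillingCycle, Carrier, Region, SIM}, not the whole set, so BillingCycle -> Carrier, Region, SIM violates BCNF; decompose into {BillingCycle, Carrier, Region, SIM} and {BillingCycle, DeviceID, SubscriberID}.
Within {BillingCycle, Carrier, Region, SIM}: {Carrier}⁺ ∩ {BillingCycle, Carrier, Region, SIM} = {Carrier, Region, SIM}, not the whole set, so Carrier -> Region, SIM violates BCNF; decompose into {Carrier, Region, SIM} and {BillingCycle, Carrier}.
Within {Carrier, Region, SIM}: {SIM}⁺ ∩ {Carrier, Region, SIM} = {Region, SIM}, not the whole set, so SIM -> Region violates BCNF; decompose into {Region, SIM} and {Carrier, SIM}.
{Region, SIM} has no BCNF violation.
{Carrier, SIM} has no BCNF violation.
{BillingCycle, Carrier} has no BCNF violation.
{BillingCycle, DeviceID, SubscriberID} has no BCNF violation.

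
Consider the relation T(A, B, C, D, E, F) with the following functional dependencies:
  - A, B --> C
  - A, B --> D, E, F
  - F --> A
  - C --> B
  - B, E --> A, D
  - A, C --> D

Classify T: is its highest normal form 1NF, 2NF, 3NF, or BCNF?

3NF

Candidate keys: {A, B}, {A, C}, {B, E}, {B, F}, {C, E}, {C, F}. Prime attributes: {A, B, C, E, F}.
F --> A: {F}⁺ = {A, F}, which is not all of the attributes, so the left side is not a superkey — BCNF is violated.
Since {A} ⊆ prime attributes and every other non-superkey FD also has a prime right side, the schema is in 3NF.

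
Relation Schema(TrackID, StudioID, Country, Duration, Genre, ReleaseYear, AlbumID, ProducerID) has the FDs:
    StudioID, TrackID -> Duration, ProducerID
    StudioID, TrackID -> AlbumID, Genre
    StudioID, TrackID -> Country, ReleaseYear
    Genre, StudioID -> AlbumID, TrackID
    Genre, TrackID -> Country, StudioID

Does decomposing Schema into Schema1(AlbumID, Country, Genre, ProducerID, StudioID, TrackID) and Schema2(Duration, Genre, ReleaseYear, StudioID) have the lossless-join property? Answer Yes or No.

Yes

Schema1 ∩ Schema2 = {Genre, StudioID}; its closure under F is {AlbumID, Country, Duration, Genre, ProducerID, ReleaseYear, StudioID, TrackID}.
This includes all of Schema1, so the common attributes are a superkey of Schema1 — the join is lossless.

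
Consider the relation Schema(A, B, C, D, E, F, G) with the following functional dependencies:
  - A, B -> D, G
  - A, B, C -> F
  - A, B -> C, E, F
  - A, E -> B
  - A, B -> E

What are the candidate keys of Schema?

Attributes never on any right-hand side: {A} — every candidate key must contain it.
{A, B} is a candidate key since {A, B}⁺ = {A, B, C, D, E, F, G} covers every attribute.
{A, E} is a candidate key since {A, E}⁺ = {A, B, C, D, E, F, G} covers every attribute.
Any other superkey properly contains one of these, so there are no further candidate keys.

{A, B}, {A, E}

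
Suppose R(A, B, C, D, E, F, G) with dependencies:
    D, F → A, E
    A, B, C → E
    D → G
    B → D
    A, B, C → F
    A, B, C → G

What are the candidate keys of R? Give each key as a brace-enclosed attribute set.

{A, B, C}, {B, C, F}

{B, C} never appear on the right of any FD, so every key must include all of them.
Closure of {A, B, C} is {A, B, C, D, E, F, G}, the whole schema; {A, B, C} is a candidate key.
Closure of {B, C, F} is {A, B, C, D, E, F, G}, the whole schema; {B, C, F} is a candidate key.
No proper subset of any of these is a key, and no other minimal superkey exists.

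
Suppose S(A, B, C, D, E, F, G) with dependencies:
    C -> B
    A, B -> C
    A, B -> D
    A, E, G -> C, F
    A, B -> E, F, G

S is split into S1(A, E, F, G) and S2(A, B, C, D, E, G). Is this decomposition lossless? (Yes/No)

Yes

Common attributes: {A, E, G}; their closure is {A, B, C, D, E, F, G}.
This includes all of S1, so the common attributes are a superkey of S1 — the join is lossless.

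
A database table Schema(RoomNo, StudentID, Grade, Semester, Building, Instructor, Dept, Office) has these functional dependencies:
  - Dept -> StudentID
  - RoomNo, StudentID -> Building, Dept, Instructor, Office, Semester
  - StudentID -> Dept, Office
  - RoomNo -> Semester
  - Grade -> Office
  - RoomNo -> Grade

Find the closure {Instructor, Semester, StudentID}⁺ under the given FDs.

Start with {Instructor, Semester, StudentID}.
StudentID -> Dept, Office applies; add {Dept, Office} → now {Dept, Instructor, Office, Semester, StudentID}.
No further FD applies.

{Dept, Instructor, Office, Semester, StudentID}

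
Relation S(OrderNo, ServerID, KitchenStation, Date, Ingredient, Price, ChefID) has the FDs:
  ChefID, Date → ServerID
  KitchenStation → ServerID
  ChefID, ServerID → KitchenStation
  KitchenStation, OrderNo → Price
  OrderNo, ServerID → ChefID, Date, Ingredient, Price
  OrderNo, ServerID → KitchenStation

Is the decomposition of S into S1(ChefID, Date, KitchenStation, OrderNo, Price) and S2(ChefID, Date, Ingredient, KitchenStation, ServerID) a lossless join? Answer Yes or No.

No

The shared attributes are {ChefID, Date, KitchenStation} and {ChefID, Date, KitchenStation}⁺ = {ChefID, Date, KitchenStation, ServerID}.
The closure covers neither S1 nor S2 entirely; the join is not lossless.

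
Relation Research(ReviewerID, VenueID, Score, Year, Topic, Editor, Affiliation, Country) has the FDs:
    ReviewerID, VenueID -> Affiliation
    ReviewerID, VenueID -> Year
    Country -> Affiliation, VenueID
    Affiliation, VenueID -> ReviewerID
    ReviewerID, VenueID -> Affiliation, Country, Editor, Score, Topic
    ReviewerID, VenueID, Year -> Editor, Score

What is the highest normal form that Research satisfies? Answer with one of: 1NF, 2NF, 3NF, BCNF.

BCNF

Candidate keys: {Affiliation, VenueID}, {Country}, {ReviewerID, VenueID}. Prime attributes: {Affiliation, Country, ReviewerID, VenueID}.
The left-hand side of every FD is a superkey, so BCNF is satisfied.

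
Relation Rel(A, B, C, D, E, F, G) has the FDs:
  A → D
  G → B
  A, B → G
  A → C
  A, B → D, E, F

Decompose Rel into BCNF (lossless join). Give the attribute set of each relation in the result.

Candidate keys of the original relation: {A, B}, {A, G}.
Within {A, B, C, D, E, F, G}: {A}⁺ ∩ {A, B, C, D, E, F, G} = {A, C, D}, not the whole set, so A → C, D violates BCNF; decompose into {A, C, D} and {A, B, E, F, G}.
{A, C, D} is in BCNF.
Within {A, B, E, F, G}: {G}⁺ ∩ {A, B, E, F, G} = {B, G}, not the whole set, so G → B violates BCNF; decompose into {B, G} and {A, E, F, G}.
{B, G} is in BCNF.
{A, E, F, G} is in BCNF.

{A, C, D}; {A, E, F, G}; {B, G}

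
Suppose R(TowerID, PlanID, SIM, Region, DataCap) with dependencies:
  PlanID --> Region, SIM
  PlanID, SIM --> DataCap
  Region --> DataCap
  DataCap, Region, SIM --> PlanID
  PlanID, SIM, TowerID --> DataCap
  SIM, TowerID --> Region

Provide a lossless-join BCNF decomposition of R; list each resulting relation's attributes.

{DataCap, Region}; {PlanID, Region, SIM}; {PlanID, TowerID}

Candidate keys of the original relation: {PlanID, TowerID}, {SIM, TowerID}.
Within {DataCap, PlanID, Region, SIM, TowerID}: {PlanID}⁺ ∩ {DataCap, PlanID, Region, SIM, TowerID} = {DataCap, PlanID, Region, SIM}, not the whole set, so PlanID --> DataCap, Region, SIM violates BCNF; decompose into {DataCap, PlanID, Region, SIM} and {PlanID, TowerID}.
Within {DataCap, PlanID, Region, SIM}: {Region}⁺ ∩ {DataCap, PlanID, Region, SIM} = {DataCap, Region}, not the whole set, so Region --> DataCap violates BCNF; decompose into {DataCap, Region} and {PlanID, Region, SIM}.
{DataCap, Region} has no BCNF violation.
{PlanID, Region, SIM} has no BCNF violation.
{PlanID, TowerID} has no BCNF violation.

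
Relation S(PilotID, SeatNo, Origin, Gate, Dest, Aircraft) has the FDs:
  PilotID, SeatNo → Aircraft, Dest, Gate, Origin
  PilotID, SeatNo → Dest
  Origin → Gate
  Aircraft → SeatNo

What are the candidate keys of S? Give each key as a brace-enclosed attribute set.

{Aircraft, PilotID}, {PilotID, SeatNo}

Attributes never on any right-hand side: {PilotID} — every candidate key must contain it.
{Aircraft, PilotID} is a candidate key since {Aircraft, PilotID}⁺ = {Aircraft, Dest, Gate, Origin, PilotID, SeatNo} covers every attribute.
{PilotID, SeatNo} is a candidate key since {PilotID, SeatNo}⁺ = {Aircraft, Dest, Gate, Origin, PilotID, SeatNo} covers every attribute.
No proper subset of any of these is a key, and no other minimal superkey exists.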